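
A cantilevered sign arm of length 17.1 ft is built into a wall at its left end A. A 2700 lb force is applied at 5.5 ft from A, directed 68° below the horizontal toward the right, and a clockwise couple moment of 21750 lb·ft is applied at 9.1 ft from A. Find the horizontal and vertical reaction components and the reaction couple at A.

ΣF_x = 0: A_x + 2700·cos68° = 0 → A_x = -1011 lb.
ΣF_y = 0: A_y − 2700·sin68° = 0 → A_y = 2503 lb.
ΣM about A: M_A − 2700·sin68°·5.5 − 21750 = 0 → M_A = 35520 lb·ft.

A_x = -1011 lb, A_y = 2503 lb, M_A = 35520 lb·ft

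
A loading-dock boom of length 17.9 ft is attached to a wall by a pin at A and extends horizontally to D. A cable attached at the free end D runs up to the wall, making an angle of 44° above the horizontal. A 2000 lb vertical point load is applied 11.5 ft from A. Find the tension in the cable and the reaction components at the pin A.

ΣM about A: T·sin44°·17.9 − 2000·11.5 = 0 → T = 23000/(17.9·0.694658) = 1849.71 ≈ 1850 lb.
ΣF_x = 0: A_x − T·cos44° = 0 → A_x = 1849.71 × 0.71934 = 1331 lb.
ΣF_y = 0: A_y + T·sin44° − 2000 = 0 → A_y = 2000 − 1849.71 × 0.694658 = 715.1 lb.

T = 1850 lb, A_x = 1331 lb, A_y = 715.1 lb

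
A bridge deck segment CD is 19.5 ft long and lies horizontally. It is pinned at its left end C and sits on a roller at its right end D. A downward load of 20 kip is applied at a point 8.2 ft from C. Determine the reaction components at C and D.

ΣM about C: D_y·19.5 − 20·8.2 = 0 → D_y = 164/19.5 = 8.41026 ≈ 8.410 kip.
ΣF_y = 0: C_y + 8.41026 − 20 = 0 → C_y = 11.59 kip.
ΣF_x = 0: no horizontal applied forces, so C_x = 0.

C_x = 0, C_y = 11.59 kip, D_y = 8.410 kip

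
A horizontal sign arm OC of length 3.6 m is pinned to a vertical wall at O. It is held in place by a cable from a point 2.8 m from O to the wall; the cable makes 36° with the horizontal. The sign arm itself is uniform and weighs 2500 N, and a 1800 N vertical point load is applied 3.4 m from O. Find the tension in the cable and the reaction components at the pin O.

ΣM about O: T·sin36°·2.8 − 2500·1.8 − 1800·3.4 = 0 → T = 10620/(2.8·0.587785) = 6452.8 ≈ 6453 N.
ΣF_x = 0: O_x − T·cos36° = 0 → O_x = 6452.8 × 0.809017 = 5220 N.
ΣF_y = 0: O_y + T·sin36° − 2500 − 1800 = 0 → O_y = 4300 − 6452.8 × 0.587785 = 507.1 N.

T = 6453 N, O_x = 5220 N, O_y = 507.1 N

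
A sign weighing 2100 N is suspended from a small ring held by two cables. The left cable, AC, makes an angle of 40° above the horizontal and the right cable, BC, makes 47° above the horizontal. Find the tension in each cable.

T_AC = 1434 N, T_BC = 1611 N

ΣF_x = 0: −T_AC·cos40° + T_BC·cos47° = 0 → T_BC = 1.12324·T_AC.
ΣF_y = 0: T_AC·sin40° + T_BC·sin47° = 2100.
Substitute: T_AC·(0.642788 + 1.12324·0.731354) = 2100 → T_AC = 1434.16 ≈ 1434 N.
Then T_BC = 1.12324 × 1434.16 = 1611 N.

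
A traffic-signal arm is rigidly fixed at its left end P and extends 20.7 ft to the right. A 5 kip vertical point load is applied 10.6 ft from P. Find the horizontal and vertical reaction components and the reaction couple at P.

P_x = 0, P_y = 5.000 kip, M_P = 53.00 kip·ft

ΣF_x = 0: P_x = 0.
ΣF_y = 0: P_y − 5 = 0 → P_y = 5.000 kip.
ΣM about P: M_P − 5·10.6 = 0 → M_P = 53.00 kip·ft.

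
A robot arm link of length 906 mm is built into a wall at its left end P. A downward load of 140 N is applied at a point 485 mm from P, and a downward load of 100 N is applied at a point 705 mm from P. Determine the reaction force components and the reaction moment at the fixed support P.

ΣF_x = 0: P_x = 0.
ΣF_y = 0: P_y − 140 − 100 = 0 → P_y = 240.0 N.
ΣM about P: M_P − 140·485 − 100·705 = 0 → M_P = 138400 N·mm.

P_x = 0, P_y = 240.0 N, M_P = 138400 N·mm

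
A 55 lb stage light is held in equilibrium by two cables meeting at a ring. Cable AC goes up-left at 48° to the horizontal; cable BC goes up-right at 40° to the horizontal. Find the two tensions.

ΣF_x = 0: −T_AC·cos48° + T_BC·cos40° = 0 → T_BC = 0.873488·T_AC.
ΣF_y = 0: T_AC·sin48° + T_BC·sin40° = 55.
Substitute: T_AC·(0.743145 + 0.873488·0.642788) = 55 → T_AC = 42.1581 ≈ 42.16 lb.
Then T_BC = 0.873488 × 42.1581 = 36.82 lb.

T_AC = 42.16 lb, T_BC = 36.82 lb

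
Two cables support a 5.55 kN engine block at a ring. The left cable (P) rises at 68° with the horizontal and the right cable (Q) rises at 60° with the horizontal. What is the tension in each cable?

ΣF_x = 0: −T_P·cos68° + T_Q·cos60° = 0 → T_Q = 0.749213·T_P.
ΣF_y = 0: T_P·sin68° + T_Q·sin60° = 5.55.
Substitute: T_P·(0.927184 + 0.749213·0.866025) = 5.55 → T_P = 3.52153 ≈ 3.522 kN.
Then T_Q = 0.749213 × 3.52153 = 2.638 kN.

T_P = 3.522 kN, T_Q = 2.638 kN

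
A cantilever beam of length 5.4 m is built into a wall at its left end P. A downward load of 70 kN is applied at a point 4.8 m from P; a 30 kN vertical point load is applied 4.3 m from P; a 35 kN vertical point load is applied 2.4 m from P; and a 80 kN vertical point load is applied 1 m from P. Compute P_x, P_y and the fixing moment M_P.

ΣF_x = 0: P_x = 0.
ΣF_y = 0: P_y − 70 − 30 − 35 − 80 = 0 → P_y = 215.0 kN.
ΣM about P: M_P − 70·4.8 − 30·4.3 − 35·2.4 − 80·1 = 0 → M_P = 629.0 kN·m.

P_x = 0, P_y = 215.0 kN, M_P = 629.0 kN·m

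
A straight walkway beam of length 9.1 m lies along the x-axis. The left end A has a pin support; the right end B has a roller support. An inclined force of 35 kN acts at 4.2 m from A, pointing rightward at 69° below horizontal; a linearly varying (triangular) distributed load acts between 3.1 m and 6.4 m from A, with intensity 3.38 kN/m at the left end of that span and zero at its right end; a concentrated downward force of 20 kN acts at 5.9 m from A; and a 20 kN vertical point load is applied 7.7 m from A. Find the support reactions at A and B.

A_x = -12.54 kN, A_y = 30.71 kN, B_y = 47.55 kN

Resultant of the triangular load: ½ × 3.38 × 3.3 = 5.577 kN, acting at 4.2 m from A (one-third of the span from the peak).
ΣM about A: B_y·9.1 − 35·sin69°·4.2 − (½·3.38·3.3)·4.2 − 20·5.9 − 20·7.7 = 0 → B_y = 432.66/9.1 = 47.5451 ≈ 47.55 kN.
ΣF_y = 0: A_y + 47.5451 − 35·sin69° − ½·3.38·3.3 − 20 − 20 = 0 → A_y = 30.71 kN.
ΣF_x = 0: A_x + 35·cos69° = 0 → A_x = -12.54 kN.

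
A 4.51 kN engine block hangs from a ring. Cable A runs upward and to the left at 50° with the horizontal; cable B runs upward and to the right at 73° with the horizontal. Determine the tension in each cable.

T_A = 1.572 kN, T_B = 3.457 kN

ΣF_x = 0: −T_A·cos50° + T_B·cos73° = 0 → T_B = 2.19853·T_A.
ΣF_y = 0: T_A·sin50° + T_B·sin73° = 4.51.
Substitute: T_A·(0.766044 + 2.19853·0.956305) = 4.51 → T_A = 1.57225 ≈ 1.572 kN.
Then T_B = 2.19853 × 1.57225 = 3.457 kN.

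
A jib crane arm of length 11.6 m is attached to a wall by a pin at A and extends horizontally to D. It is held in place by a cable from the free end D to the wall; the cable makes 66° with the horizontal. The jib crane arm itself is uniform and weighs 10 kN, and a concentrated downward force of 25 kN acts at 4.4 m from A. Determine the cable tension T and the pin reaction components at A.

ΣM about A: T·sin66°·11.6 − 10·5.8 − 25·4.4 = 0 → T = 168/(11.6·0.913545) = 15.8534 ≈ 15.85 kN.
ΣF_x = 0: A_x − T·cos66° = 0 → A_x = 15.8534 × 0.406737 = 6.448 kN.
ΣF_y = 0: A_y + T·sin66° − 10 − 25 = 0 → A_y = 35 − 15.8534 × 0.913545 = 20.52 kN.

T = 15.85 kN, A_x = 6.448 kN, A_y = 20.52 kN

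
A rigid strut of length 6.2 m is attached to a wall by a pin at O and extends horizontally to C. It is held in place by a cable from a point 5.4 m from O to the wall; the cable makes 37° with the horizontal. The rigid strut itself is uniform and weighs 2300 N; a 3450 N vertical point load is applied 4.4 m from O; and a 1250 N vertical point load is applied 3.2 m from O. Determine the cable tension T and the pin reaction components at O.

T = 8096 N, O_x = 6466 N, O_y = 2128 N

ΣM about O: T·sin37°·5.4 − 2300·3.1 − 3450·4.4 − 1250·3.2 = 0 → T = 26310/(5.4·0.601815) = 8095.88 ≈ 8096 N.
ΣF_x = 0: O_x − T·cos37° = 0 → O_x = 8095.88 × 0.798636 = 6466 N.
ΣF_y = 0: O_y + T·sin37° − 2300 − 3450 − 1250 = 0 → O_y = 7000 − 8095.88 × 0.601815 = 2128 N.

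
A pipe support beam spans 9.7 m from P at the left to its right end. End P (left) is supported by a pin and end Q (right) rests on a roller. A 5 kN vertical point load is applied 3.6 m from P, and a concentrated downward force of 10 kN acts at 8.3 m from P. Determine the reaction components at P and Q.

P_x = 0, P_y = 4.588 kN, Q_y = 10.41 kN

Moments about P: Q_y·9.7 − 5·3.6 − 10·8.3 = 0 → Q_y = 101/9.7 = 10.4124 ≈ 10.41 kN.
ΣF_y = 0: P_y + 10.4124 − 5 − 10 = 0 → P_y = 4.588 kN.
ΣF_x = 0: no horizontal applied forces, so P_x = 0.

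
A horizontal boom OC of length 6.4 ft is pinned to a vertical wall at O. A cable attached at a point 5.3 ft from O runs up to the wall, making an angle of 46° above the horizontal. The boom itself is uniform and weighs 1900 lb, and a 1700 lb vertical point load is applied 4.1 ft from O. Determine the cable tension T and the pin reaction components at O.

ΣM about O: T·sin46°·5.3 − 1900·3.2 − 1700·4.1 = 0 → T = 13050/(5.3·0.71934) = 3422.95 ≈ 3423 lb.
ΣF_x = 0: O_x − T·cos46° = 0 → O_x = 3422.95 × 0.694658 = 2378 lb.
ΣF_y = 0: O_y + T·sin46° − 1900 − 1700 = 0 → O_y = 3600 − 3422.95 × 0.71934 = 1138 lb.

T = 3423 lb, O_x = 2378 lb, O_y = 1138 lb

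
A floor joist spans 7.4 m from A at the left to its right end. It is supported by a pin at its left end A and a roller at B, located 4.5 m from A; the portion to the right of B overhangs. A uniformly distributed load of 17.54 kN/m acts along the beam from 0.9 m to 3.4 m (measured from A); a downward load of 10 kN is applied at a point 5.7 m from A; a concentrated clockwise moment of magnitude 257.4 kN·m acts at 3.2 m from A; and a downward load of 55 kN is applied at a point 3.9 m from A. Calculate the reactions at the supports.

Resultant of the distributed load: 17.54 × 2.5 = 43.85 kN at 2.15 m from A.
Taking moments about A: B_y·4.5 − (17.54·2.5)·2.15 − 10·5.7 − 257.4 − 55·3.9 = 0 → B_y = 623.1775/4.5 = 138.484 ≈ 138.5 kN.
ΣF_y = 0: A_y + 138.484 − 17.54·2.5 − 10 − 55 = 0 → A_y = -29.63 kN.
ΣF_x = 0: no horizontal applied forces, so A_x = 0.

A_x = 0, A_y = -29.63 kN, B_y = 138.5 kN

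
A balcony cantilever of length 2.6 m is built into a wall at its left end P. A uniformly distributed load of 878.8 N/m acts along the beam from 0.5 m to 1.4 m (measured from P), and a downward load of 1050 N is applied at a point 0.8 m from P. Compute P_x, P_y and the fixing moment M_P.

P_x = 0, P_y = 1841 N, M_P = 1591 N·m

Resultant of the distributed load: 878.8 × 0.9 = 790.92 N at 0.95 m from P.
ΣF_x = 0: P_x = 0.
ΣF_y = 0: P_y − 878.8·0.9 − 1050 = 0 → P_y = 1841 N.
ΣM about P: M_P − (878.8·0.9)·0.95 − 1050·0.8 = 0 → M_P = 1591 N·m.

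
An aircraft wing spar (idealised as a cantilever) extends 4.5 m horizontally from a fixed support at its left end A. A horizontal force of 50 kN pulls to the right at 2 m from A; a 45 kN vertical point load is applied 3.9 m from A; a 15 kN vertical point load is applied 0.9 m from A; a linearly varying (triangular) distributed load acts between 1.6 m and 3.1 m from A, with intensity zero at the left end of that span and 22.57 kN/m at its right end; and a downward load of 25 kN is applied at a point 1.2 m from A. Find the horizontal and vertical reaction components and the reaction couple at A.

A_x = -50.00 kN, A_y = 101.9 kN, M_A = 263.0 kN·m

Resultant of the triangular load: ½ × 22.57 × 1.5 = 16.9275 kN, acting at 2.6 m from A (one-third of the span from the peak).
ΣF_x = 0: A_x + 50 = 0 → A_x = -50.00 kN.
ΣF_y = 0: A_y − 45 − 15 − ½·22.57·1.5 − 25 = 0 → A_y = 101.9 kN.
ΣM about A: M_A − 45·3.9 − 15·0.9 − (½·22.57·1.5)·2.6 − 25·1.2 = 0 → M_A = 263.0 kN·m.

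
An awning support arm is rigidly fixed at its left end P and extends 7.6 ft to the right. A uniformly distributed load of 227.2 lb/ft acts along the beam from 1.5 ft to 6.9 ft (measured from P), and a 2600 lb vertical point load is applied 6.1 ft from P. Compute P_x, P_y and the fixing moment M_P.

P_x = 0, P_y = 3827 lb, M_P = 21010 lb·ft

Resultant of the distributed load: 227.2 × 5.4 = 1226.88 lb at 4.2 ft from P.
ΣF_x = 0: P_x = 0.
ΣF_y = 0: P_y − 227.2·5.4 − 2600 = 0 → P_y = 3827 lb.
ΣM about P: M_P − (227.2·5.4)·4.2 − 2600·6.1 = 0 → M_P = 21010 lb·ft.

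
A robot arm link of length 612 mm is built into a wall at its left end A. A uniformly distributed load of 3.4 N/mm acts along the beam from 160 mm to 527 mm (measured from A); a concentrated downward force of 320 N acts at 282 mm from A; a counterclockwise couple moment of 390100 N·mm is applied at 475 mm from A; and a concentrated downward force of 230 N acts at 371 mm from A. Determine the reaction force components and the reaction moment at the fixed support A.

A_x = 0, A_y = 1798 N, M_A = 214100 N·mm

Resultant of the distributed load: 3.4 × 367 = 1247.8 N at 343.5 mm from A.
ΣF_x = 0: A_x = 0.
ΣF_y = 0: A_y − 3.4·367 − 320 − 230 = 0 → A_y = 1798 N.
ΣM about A: M_A − (3.4·367)·343.5 − 320·282 + 390100 − 230·371 = 0 → M_A = 214100 N·mm.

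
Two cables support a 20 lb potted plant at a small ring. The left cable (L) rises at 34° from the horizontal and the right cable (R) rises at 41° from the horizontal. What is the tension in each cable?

ΣF_x = 0: −T_L·cos34° + T_R·cos41° = 0 → T_R = 1.09849·T_L.
ΣF_y = 0: T_L·sin34° + T_R·sin41° = 20.
Substitute: T_L·(0.559193 + 1.09849·0.656059) = 20 → T_L = 15.6266 ≈ 15.63 lb.
Then T_R = 1.09849 × 15.6266 = 17.17 lb.

T_L = 15.63 lb, T_R = 17.17 lb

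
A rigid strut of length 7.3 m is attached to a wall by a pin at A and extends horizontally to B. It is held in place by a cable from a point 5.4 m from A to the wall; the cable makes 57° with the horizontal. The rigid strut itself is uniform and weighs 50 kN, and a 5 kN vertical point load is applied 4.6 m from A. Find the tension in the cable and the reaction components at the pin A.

ΣM about A: T·sin57°·5.4 − 50·3.65 − 5·4.6 = 0 → T = 205.5/(5.4·0.838671) = 45.376 ≈ 45.38 kN.
ΣF_x = 0: A_x − T·cos57° = 0 → A_x = 45.376 × 0.544639 = 24.71 kN.
ΣF_y = 0: A_y + T·sin57° − 50 − 5 = 0 → A_y = 55 − 45.376 × 0.838671 = 16.94 kN.

T = 45.38 kN, A_x = 24.71 kN, A_y = 16.94 kN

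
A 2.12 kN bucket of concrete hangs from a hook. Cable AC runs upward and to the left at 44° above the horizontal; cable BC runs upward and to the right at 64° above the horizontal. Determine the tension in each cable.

T_AC = 0.9772 kN, T_BC = 1.603 kN

ΣF_x = 0: −T_AC·cos44° + T_BC·cos64° = 0 → T_BC = 1.64094·T_AC.
ΣF_y = 0: T_AC·sin44° + T_BC·sin64° = 2.12.
Substitute: T_AC·(0.694658 + 1.64094·0.898794) = 2.12 → T_AC = 0.977172 ≈ 0.9772 kN.
Then T_BC = 1.64094 × 0.977172 = 1.603 kN.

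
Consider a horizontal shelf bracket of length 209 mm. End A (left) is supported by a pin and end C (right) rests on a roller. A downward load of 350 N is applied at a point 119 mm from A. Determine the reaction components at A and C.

Taking moments about A: C_y·209 − 350·119 = 0 → C_y = 41650/209 = 199.282 ≈ 199.3 N.
ΣF_y = 0: A_y + 199.282 − 350 = 0 → A_y = 150.7 N.
ΣF_x = 0: no horizontal applied forces, so A_x = 0.

A_x = 0, A_y = 150.7 N, C_y = 199.3 N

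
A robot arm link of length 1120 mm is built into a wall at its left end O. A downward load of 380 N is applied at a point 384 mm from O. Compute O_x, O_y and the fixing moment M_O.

ΣF_x = 0: O_x = 0.
ΣF_y = 0: O_y − 380 = 0 → O_y = 380.0 N.
ΣM about O: M_O − 380·384 = 0 → M_O = 145900 N·mm.

O_x = 0, O_y = 380.0 N, M_O = 145900 N·mm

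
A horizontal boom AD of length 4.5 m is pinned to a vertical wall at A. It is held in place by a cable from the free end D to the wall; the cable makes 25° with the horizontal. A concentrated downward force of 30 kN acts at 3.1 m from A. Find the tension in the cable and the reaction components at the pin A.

T = 48.90 kN, A_x = 44.32 kN, A_y = 9.333 kN

ΣM about A: T·sin25°·4.5 − 30·3.1 = 0 → T = 93/(4.5·0.422618) = 48.9015 ≈ 48.90 kN.
ΣF_x = 0: A_x − T·cos25° = 0 → A_x = 48.9015 × 0.906308 = 44.32 kN.
ΣF_y = 0: A_y + T·sin25° − 30 = 0 → A_y = 30 − 48.9015 × 0.422618 = 9.333 kN.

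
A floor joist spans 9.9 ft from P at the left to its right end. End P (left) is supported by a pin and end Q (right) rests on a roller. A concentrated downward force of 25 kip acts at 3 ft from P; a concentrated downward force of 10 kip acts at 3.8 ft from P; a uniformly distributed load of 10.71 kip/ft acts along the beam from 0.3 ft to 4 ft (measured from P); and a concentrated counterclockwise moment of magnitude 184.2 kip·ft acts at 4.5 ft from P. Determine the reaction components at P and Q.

Resultant of the distributed load: 10.71 × 3.7 = 39.627 kip at 2.15 ft from P.
ΣM about P: Q_y·9.9 − 25·3 − 10·3.8 − (10.71·3.7)·2.15 + 184.2 = 0 → Q_y = 13.99805/9.9 = 1.41394 ≈ 1.414 kip.
ΣF_y = 0: P_y + 1.41394 − 25 − 10 − 10.71·3.7 = 0 → P_y = 73.21 kip.
ΣF_x = 0: no horizontal applied forces, so P_x = 0.

P_x = 0, P_y = 73.21 kip, Q_y = 1.414 kip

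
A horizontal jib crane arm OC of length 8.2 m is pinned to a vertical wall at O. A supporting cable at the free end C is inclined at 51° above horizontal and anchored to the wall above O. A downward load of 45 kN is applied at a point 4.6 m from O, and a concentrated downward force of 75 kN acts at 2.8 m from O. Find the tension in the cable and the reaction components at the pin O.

T = 65.44 kN, O_x = 41.18 kN, O_y = 69.15 kN

ΣM about O: T·sin51°·8.2 − 45·4.6 − 75·2.8 = 0 → T = 417/(8.2·0.777146) = 65.4364 ≈ 65.44 kN.
ΣF_x = 0: O_x − T·cos51° = 0 → O_x = 65.4364 × 0.62932 = 41.18 kN.
ΣF_y = 0: O_y + T·sin51° − 45 − 75 = 0 → O_y = 120 − 65.4364 × 0.777146 = 69.15 kN.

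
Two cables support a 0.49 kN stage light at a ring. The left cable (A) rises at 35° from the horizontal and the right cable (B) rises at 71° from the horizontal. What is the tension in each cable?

ΣF_x = 0: −T_A·cos35° + T_B·cos71° = 0 → T_B = 2.51607·T_A.
ΣF_y = 0: T_A·sin35° + T_B·sin71° = 0.49.
Substitute: T_A·(0.573576 + 2.51607·0.945519) = 0.49 → T_A = 0.165957 ≈ 0.1660 kN.
Then T_B = 2.51607 × 0.165957 = 0.4176 kN.

T_A = 0.1660 kN, T_B = 0.4176 kN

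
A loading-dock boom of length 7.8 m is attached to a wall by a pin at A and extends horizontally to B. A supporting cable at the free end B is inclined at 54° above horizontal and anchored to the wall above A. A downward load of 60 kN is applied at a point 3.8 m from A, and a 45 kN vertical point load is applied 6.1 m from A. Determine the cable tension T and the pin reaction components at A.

T = 79.63 kN, A_x = 46.81 kN, A_y = 40.58 kN

ΣM about A: T·sin54°·7.8 − 60·3.8 − 45·6.1 = 0 → T = 502.5/(7.8·0.809017) = 79.6313 ≈ 79.63 kN.
ΣF_x = 0: A_x − T·cos54° = 0 → A_x = 79.6313 × 0.587785 = 46.81 kN.
ΣF_y = 0: A_y + T·sin54° − 60 − 45 = 0 → A_y = 105 − 79.6313 × 0.809017 = 40.58 kN.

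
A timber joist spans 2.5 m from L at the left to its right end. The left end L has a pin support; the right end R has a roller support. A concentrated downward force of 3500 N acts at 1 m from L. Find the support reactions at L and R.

L_x = 0, L_y = 2100 N, R_y = 1400 N

ΣM about L: R_y·2.5 − 3500·1 = 0 → R_y = 3500/2.5 = 1400 N.
ΣF_y = 0: L_y + 1400 − 3500 = 0 → L_y = 2100 N.
ΣF_x = 0: no horizontal applied forces, so L_x = 0.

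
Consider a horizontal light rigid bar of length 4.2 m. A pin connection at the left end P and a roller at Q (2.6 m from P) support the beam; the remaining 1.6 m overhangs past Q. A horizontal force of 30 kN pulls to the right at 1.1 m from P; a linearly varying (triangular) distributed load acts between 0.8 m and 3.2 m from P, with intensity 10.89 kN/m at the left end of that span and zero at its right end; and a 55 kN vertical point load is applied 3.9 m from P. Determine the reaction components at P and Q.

P_x = -30.00 kN, P_y = -22.47 kN, Q_y = 90.54 kN

Resultant of the triangular load: ½ × 10.89 × 2.4 = 13.068 kN, acting at 1.6 m from P (one-third of the span from the peak).
ΣM about P: Q_y·2.6 − (½·10.89·2.4)·1.6 − 55·3.9 = 0 → Q_y = 235.4088/2.6 = 90.5418 ≈ 90.54 kN.
ΣF_y = 0: P_y + 90.5418 − ½·10.89·2.4 − 55 = 0 → P_y = -22.47 kN.
ΣF_x = 0: P_x + 30 = 0 → P_x = -30.00 kN.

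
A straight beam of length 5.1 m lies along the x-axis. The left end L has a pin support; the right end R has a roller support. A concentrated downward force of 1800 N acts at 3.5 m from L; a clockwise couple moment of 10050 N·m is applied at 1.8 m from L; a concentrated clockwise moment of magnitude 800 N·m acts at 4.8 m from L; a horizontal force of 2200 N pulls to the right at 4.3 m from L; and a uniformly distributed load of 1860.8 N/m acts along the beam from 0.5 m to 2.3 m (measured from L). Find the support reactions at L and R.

Resultant of the distributed load: 1860.8 × 1.8 = 3349.44 N at 1.4 m from L.
ΣM about L: R_y·5.1 − 1800·3.5 − 10050 − 800 − (1860.8·1.8)·1.4 = 0 → R_y = 21839.216/5.1 = 4282.2 ≈ 4282 N.
ΣF_y = 0: L_y + 4282.2 − 1800 − 1860.8·1.8 = 0 → L_y = 867.2 N.
ΣF_x = 0: L_x + 2200 = 0 → L_x = -2200 N.

L_x = -2200 N, L_y = 867.2 N, R_y = 4282 N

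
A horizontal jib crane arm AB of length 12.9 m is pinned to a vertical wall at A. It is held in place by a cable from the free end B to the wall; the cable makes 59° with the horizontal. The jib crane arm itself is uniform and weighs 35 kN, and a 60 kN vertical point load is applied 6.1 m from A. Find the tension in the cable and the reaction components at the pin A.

T = 53.52 kN, A_x = 27.56 kN, A_y = 49.13 kN

ΣM about A: T·sin59°·12.9 − 35·6.45 − 60·6.1 = 0 → T = 591.75/(12.9·0.857167) = 53.5159 ≈ 53.52 kN.
ΣF_x = 0: A_x − T·cos59° = 0 → A_x = 53.5159 × 0.515038 = 27.56 kN.
ΣF_y = 0: A_y + T·sin59° − 35 − 60 = 0 → A_y = 95 − 53.5159 × 0.857167 = 49.13 kN.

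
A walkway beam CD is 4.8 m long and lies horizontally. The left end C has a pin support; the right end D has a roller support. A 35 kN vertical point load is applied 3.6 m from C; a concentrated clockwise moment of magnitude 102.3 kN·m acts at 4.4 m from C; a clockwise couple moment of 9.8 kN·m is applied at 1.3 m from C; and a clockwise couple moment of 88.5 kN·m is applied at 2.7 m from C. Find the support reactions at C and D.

Taking moments about C: D_y·4.8 − 35·3.6 − 102.3 − 9.8 − 88.5 = 0 → D_y = 326.6/4.8 = 68.0417 ≈ 68.04 kN.
ΣF_y = 0: C_y + 68.0417 − 35 = 0 → C_y = -33.04 kN.
ΣF_x = 0: no horizontal applied forces, so C_x = 0.

C_x = 0, C_y = -33.04 kN, D_y = 68.04 kN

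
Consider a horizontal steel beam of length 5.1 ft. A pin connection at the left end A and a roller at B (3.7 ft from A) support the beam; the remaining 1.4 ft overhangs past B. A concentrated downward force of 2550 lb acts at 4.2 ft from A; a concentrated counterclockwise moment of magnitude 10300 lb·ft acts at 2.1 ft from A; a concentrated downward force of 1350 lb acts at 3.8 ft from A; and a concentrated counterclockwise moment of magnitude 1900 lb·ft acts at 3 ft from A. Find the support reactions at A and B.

ΣM about A: B_y·3.7 − 2550·4.2 + 10300 − 1350·3.8 + 1900 = 0 → B_y = 3640/3.7 = 983.784 ≈ 983.8 lb.
ΣF_y = 0: A_y + 983.784 − 2550 − 1350 = 0 → A_y = 2916 lb.
ΣF_x = 0: no horizontal applied forces, so A_x = 0.

A_x = 0, A_y = 2916 lb, B_y = 983.8 lb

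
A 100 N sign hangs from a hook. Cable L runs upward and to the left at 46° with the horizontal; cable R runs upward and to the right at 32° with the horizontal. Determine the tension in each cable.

T_L = 86.70 N, T_R = 71.02 N

ΣF_x = 0: −T_L·cos46° + T_R·cos32° = 0 → T_R = 0.819126·T_L.
ΣF_y = 0: T_L·sin46° + T_R·sin32° = 100.
Substitute: T_L·(0.71934 + 0.819126·0.529919) = 100 → T_L = 86.6994 ≈ 86.70 N.
Then T_R = 0.819126 × 86.6994 = 71.02 N.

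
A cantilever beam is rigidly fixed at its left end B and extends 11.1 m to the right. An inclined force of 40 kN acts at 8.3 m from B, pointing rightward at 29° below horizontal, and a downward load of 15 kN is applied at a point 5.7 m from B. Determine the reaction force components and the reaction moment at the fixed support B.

ΣF_x = 0: B_x + 40·cos29° = 0 → B_x = -34.98 kN.
ΣF_y = 0: B_y − 40·sin29° − 15 = 0 → B_y = 34.39 kN.
ΣM about B: M_B − 40·sin29°·8.3 − 15·5.7 = 0 → M_B = 246.5 kN·m.

B_x = -34.98 kN, B_y = 34.39 kN, M_B = 246.5 kN·m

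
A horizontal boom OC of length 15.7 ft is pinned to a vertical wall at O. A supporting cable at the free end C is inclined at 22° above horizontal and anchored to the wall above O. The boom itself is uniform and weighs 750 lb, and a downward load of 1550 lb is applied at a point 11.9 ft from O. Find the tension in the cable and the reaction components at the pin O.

T = 4137 lb, O_x = 3836 lb, O_y = 750.2 lb

ΣM about O: T·sin22°·15.7 − 750·7.85 − 1550·11.9 = 0 → T = 24332.5/(15.7·0.374607) = 4137.24 ≈ 4137 lb.
ΣF_x = 0: O_x − T·cos22° = 0 → O_x = 4137.24 × 0.927184 = 3836 lb.
ΣF_y = 0: O_y + T·sin22° − 750 − 1550 = 0 → O_y = 2300 − 4137.24 × 0.374607 = 750.2 lb.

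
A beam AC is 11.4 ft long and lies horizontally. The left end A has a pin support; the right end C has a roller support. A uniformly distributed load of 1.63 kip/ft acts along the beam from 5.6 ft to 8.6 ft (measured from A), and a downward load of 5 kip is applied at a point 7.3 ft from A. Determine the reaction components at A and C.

Resultant of the distributed load: 1.63 × 3 = 4.89 kip at 7.1 ft from A.
Taking moments about A: C_y·11.4 − (1.63·3)·7.1 − 5·7.3 = 0 → C_y = 71.219/11.4 = 6.24728 ≈ 6.247 kip.
ΣF_y = 0: A_y + 6.24728 − 1.63·3 − 5 = 0 → A_y = 3.643 kip.
ΣF_x = 0: no horizontal applied forces, so A_x = 0.

A_x = 0, A_y = 3.643 kip, C_y = 6.247 kip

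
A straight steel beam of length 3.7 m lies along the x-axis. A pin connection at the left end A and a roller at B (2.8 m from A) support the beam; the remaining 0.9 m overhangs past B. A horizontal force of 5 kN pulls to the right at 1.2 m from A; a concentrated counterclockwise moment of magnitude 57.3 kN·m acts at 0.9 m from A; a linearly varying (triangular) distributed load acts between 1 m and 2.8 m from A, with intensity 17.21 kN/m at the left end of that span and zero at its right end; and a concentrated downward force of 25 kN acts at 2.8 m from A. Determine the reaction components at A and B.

A_x = -5.000 kN, A_y = 27.10 kN, B_y = 13.39 kN

Resultant of the triangular load: ½ × 17.21 × 1.8 = 15.489 kN, acting at 1.6 m from A (one-third of the span from the peak).
ΣM about A: B_y·2.8 + 57.3 − (½·17.21·1.8)·1.6 − 25·2.8 = 0 → B_y = 37.4824/2.8 = 13.3866 ≈ 13.39 kN.
ΣF_y = 0: A_y + 13.3866 − ½·17.21·1.8 − 25 = 0 → A_y = 27.10 kN.
ΣF_x = 0: A_x + 5 = 0 → A_x = -5.000 kN.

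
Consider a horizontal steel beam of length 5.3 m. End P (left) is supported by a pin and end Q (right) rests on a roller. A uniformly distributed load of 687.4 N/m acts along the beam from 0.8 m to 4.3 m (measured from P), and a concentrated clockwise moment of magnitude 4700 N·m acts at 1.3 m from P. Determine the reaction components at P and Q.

P_x = 0, P_y = 361.6 N, Q_y = 2044 N

Resultant of the distributed load: 687.4 × 3.5 = 2405.9 N at 2.55 m from P.
ΣM about P: Q_y·5.3 − (687.4·3.5)·2.55 − 4700 = 0 → Q_y = 10835.045/5.3 = 2044.35 ≈ 2044 N.
ΣF_y = 0: P_y + 2044.35 − 687.4·3.5 = 0 → P_y = 361.6 N.
ΣF_x = 0: no horizontal applied forces, so P_x = 0.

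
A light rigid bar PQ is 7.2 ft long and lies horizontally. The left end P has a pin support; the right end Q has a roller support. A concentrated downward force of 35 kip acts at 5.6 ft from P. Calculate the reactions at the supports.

P_x = 0, P_y = 7.778 kip, Q_y = 27.22 kip

ΣM about P: Q_y·7.2 − 35·5.6 = 0 → Q_y = 196/7.2 = 27.2222 ≈ 27.22 kip.
ΣF_y = 0: P_y + 27.2222 − 35 = 0 → P_y = 7.778 kip.
ΣF_x = 0: no horizontal applied forces, so P_x = 0.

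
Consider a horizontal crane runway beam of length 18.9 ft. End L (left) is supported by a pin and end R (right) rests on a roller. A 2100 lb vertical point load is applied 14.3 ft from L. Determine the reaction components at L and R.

Moments about L: R_y·18.9 − 2100·14.3 = 0 → R_y = 30030/18.9 = 1588.89 ≈ 1589 lb.
ΣF_y = 0: L_y + 1588.89 − 2100 = 0 → L_y = 511.1 lb.
ΣF_x = 0: no horizontal applied forces, so L_x = 0.

L_x = 0, L_y = 511.1 lb, R_y = 1589 lb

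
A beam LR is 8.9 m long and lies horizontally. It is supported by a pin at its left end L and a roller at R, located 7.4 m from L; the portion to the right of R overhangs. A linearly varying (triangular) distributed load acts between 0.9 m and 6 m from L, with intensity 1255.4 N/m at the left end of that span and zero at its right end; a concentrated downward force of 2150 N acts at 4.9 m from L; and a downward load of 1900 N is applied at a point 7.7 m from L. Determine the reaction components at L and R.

L_x = 0, L_y = 2726 N, R_y = 4525 N

Resultant of the triangular load: ½ × 1255.4 × 5.1 = 3201.27 N, acting at 2.6 m from L (one-third of the span from the peak).
ΣM about L: R_y·7.4 − (½·1255.4·5.1)·2.6 − 2150·4.9 − 1900·7.7 = 0 → R_y = 33488.302/7.4 = 4525.45 ≈ 4525 N.
ΣF_y = 0: L_y + 4525.45 − ½·1255.4·5.1 − 2150 − 1900 = 0 → L_y = 2726 N.
ΣF_x = 0: no horizontal applied forces, so L_x = 0.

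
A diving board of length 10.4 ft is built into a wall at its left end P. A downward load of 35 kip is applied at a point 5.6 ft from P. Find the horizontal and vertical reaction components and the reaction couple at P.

ΣF_x = 0: P_x = 0.
ΣF_y = 0: P_y − 35 = 0 → P_y = 35.00 kip.
ΣM about P: M_P − 35·5.6 = 0 → M_P = 196.0 kip·ft.

P_x = 0, P_y = 35.00 kip, M_P = 196.0 kip·ft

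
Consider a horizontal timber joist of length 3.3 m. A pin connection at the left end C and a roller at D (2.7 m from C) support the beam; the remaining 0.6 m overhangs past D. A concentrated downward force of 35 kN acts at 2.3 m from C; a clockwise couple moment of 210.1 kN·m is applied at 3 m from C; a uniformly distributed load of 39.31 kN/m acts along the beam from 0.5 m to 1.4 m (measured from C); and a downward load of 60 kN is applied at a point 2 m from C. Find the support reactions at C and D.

C_x = 0, C_y = -34.14 kN, D_y = 164.5 kN

Resultant of the distributed load: 39.31 × 0.9 = 35.379 kN at 0.95 m from C.
ΣM about C: D_y·2.7 − 35·2.3 − 210.1 − (39.31·0.9)·0.95 − 60·2 = 0 → D_y = 444.21005/2.7 = 164.522 ≈ 164.5 kN.
ΣF_y = 0: C_y + 164.522 − 35 − 39.31·0.9 − 60 = 0 → C_y = -34.14 kN.
ΣF_x = 0: no horizontal applied forces, so C_x = 0.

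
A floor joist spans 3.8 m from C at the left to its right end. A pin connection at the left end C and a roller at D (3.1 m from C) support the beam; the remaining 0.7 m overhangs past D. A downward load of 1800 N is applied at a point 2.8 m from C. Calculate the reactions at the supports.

C_x = 0, C_y = 174.2 N, D_y = 1626 N

Taking moments about C: D_y·3.1 − 1800·2.8 = 0 → D_y = 5040/3.1 = 1625.81 ≈ 1626 N.
ΣF_y = 0: C_y + 1625.81 − 1800 = 0 → C_y = 174.2 N.
ΣF_x = 0: no horizontal applied forces, so C_x = 0.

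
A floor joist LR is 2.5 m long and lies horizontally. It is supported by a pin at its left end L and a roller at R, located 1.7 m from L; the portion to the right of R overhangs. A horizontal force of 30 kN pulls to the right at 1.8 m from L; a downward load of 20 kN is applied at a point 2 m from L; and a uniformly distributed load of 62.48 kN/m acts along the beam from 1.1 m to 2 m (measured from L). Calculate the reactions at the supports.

L_x = -30.00 kN, L_y = 1.432 kN, R_y = 74.80 kN

Resultant of the distributed load: 62.48 × 0.9 = 56.232 kN at 1.55 m from L.
Moments about L: R_y·1.7 − 20·2 − (62.48·0.9)·1.55 = 0 → R_y = 127.1596/1.7 = 74.7998 ≈ 74.80 kN.
ΣF_y = 0: L_y + 74.7998 − 20 − 62.48·0.9 = 0 → L_y = 1.432 kN.
ΣF_x = 0: L_x + 30 = 0 → L_x = -30.00 kN.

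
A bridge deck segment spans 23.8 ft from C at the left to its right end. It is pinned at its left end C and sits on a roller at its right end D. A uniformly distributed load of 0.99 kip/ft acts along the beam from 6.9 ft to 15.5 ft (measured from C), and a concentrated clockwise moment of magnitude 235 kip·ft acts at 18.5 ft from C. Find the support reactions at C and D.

Resultant of the distributed load: 0.99 × 8.6 = 8.514 kip at 11.2 ft from C.
Taking moments about C: D_y·23.8 − (0.99·8.6)·11.2 − 235 = 0 → D_y = 330.3568/23.8 = 13.8805 ≈ 13.88 kip.
ΣF_y = 0: C_y + 13.8805 − 0.99·8.6 = 0 → C_y = -5.367 kip.
ΣF_x = 0: no horizontal applied forces, so C_x = 0.

C_x = 0, C_y = -5.367 kip, D_y = 13.88 kip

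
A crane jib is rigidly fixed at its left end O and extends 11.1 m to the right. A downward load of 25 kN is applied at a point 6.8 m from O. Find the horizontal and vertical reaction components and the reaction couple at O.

ΣF_x = 0: O_x = 0.
ΣF_y = 0: O_y − 25 = 0 → O_y = 25.00 kN.
ΣM about O: M_O − 25·6.8 = 0 → M_O = 170.0 kN·m.

O_x = 0, O_y = 25.00 kN, M_O = 170.0 kN·m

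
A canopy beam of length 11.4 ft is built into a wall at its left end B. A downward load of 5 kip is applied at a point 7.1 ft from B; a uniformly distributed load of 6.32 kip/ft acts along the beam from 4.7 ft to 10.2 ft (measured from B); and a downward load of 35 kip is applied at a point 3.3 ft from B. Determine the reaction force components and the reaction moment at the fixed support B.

B_x = 0, B_y = 74.76 kip, M_B = 410.0 kip·ft

Resultant of the distributed load: 6.32 × 5.5 = 34.76 kip at 7.45 ft from B.
ΣF_x = 0: B_x = 0.
ΣF_y = 0: B_y − 5 − 6.32·5.5 − 35 = 0 → B_y = 74.76 kip.
ΣM about B: M_B − 5·7.1 − (6.32·5.5)·7.45 − 35·3.3 = 0 → M_B = 410.0 kip·ft.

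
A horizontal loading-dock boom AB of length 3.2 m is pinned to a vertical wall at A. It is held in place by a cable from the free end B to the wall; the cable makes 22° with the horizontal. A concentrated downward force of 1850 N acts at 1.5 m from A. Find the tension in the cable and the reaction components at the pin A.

ΣM about A: T·sin22°·3.2 − 1850·1.5 = 0 → T = 2775/(3.2·0.374607) = 2314.93 ≈ 2315 N.
ΣF_x = 0: A_x − T·cos22° = 0 → A_x = 2314.93 × 0.927184 = 2146 N.
ΣF_y = 0: A_y + T·sin22° − 1850 = 0 → A_y = 1850 − 2314.93 × 0.374607 = 982.8 N.

T = 2315 N, A_x = 2146 N, A_y = 982.8 N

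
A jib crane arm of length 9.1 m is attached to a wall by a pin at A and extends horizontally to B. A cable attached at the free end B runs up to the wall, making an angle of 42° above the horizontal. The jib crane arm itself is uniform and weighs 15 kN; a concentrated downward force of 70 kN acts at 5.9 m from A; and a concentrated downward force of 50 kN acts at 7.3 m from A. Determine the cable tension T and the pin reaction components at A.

ΣM about A: T·sin42°·9.1 − 15·4.55 − 70·5.9 − 50·7.3 = 0 → T = 846.25/(9.1·0.669131) = 138.978 ≈ 139.0 kN.
ΣF_x = 0: A_x − T·cos42° = 0 → A_x = 138.978 × 0.743145 = 103.3 kN.
ΣF_y = 0: A_y + T·sin42° − 15 − 70 − 50 = 0 → A_y = 135 − 138.978 × 0.669131 = 42.01 kN.

T = 139.0 kN, A_x = 103.3 kN, A_y = 42.01 kN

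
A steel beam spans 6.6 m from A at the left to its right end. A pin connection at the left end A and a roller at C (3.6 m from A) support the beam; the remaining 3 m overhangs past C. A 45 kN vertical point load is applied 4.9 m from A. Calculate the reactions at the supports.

A_x = 0, A_y = -16.25 kN, C_y = 61.25 kN

ΣM about A: C_y·3.6 − 45·4.9 = 0 → C_y = 220.5/3.6 = 61.25 kN.
ΣF_y = 0: A_y + 61.25 − 45 = 0 → A_y = -16.25 kN.
ΣF_x = 0: no horizontal applied forces, so A_x = 0.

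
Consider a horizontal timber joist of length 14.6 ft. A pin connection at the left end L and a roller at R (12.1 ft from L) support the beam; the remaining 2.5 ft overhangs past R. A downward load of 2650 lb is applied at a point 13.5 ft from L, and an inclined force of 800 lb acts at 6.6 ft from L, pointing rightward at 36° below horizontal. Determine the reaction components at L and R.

L_x = -647.2 lb, L_y = -92.87 lb, R_y = 3213 lb

ΣM about L: R_y·12.1 − 2650·13.5 − 800·sin36°·6.6 = 0 → R_y = 38878.5/12.1 = 3213.1 ≈ 3213 lb.
ΣF_y = 0: L_y + 3213.1 − 2650 − 800·sin36° = 0 → L_y = -92.87 lb.
ΣF_x = 0: L_x + 800·cos36° = 0 → L_x = -647.2 lb.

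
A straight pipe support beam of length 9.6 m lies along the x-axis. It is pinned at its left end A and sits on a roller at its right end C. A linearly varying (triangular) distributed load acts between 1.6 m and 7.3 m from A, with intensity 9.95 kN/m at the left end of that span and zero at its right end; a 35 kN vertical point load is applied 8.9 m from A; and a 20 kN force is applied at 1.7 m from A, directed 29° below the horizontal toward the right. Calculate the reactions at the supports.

Resultant of the triangular load: ½ × 9.95 × 5.7 = 28.3575 kN, acting at 3.5 m from A (one-third of the span from the peak).
ΣM about A: C_y·9.6 − (½·9.95·5.7)·3.5 − 35·8.9 − 20·sin29°·1.7 = 0 → C_y = 427.235/9.6 = 44.5036 ≈ 44.50 kN.
ΣF_y = 0: A_y + 44.5036 − ½·9.95·5.7 − 35 − 20·sin29° = 0 → A_y = 28.55 kN.
ΣF_x = 0: A_x + 20·cos29° = 0 → A_x = -17.49 kN.

A_x = -17.49 kN, A_y = 28.55 kN, C_y = 44.50 kN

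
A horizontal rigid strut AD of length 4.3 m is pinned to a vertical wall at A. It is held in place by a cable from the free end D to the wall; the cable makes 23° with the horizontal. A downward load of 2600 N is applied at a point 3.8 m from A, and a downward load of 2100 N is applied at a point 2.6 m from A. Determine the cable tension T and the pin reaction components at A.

ΣM about A: T·sin23°·4.3 − 2600·3.8 − 2100·2.6 = 0 → T = 15340/(4.3·0.390731) = 9130.17 ≈ 9130 N.
ΣF_x = 0: A_x − T·cos23° = 0 → A_x = 9130.17 × 0.920505 = 8404 N.
ΣF_y = 0: A_y + T·sin23° − 2600 − 2100 = 0 → A_y = 4700 − 9130.17 × 0.390731 = 1133 N.

T = 9130 N, A_x = 8404 N, A_y = 1133 N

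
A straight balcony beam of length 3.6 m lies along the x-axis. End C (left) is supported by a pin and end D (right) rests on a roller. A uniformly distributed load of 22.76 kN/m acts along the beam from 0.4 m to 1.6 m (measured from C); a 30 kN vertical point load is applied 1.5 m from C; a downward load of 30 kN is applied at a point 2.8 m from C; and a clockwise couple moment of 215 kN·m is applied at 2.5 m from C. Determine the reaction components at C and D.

C_x = 0, C_y = -15.83 kN, D_y = 103.1 kN

Resultant of the distributed load: 22.76 × 1.2 = 27.312 kN at 1 m from C.
Moments about C: D_y·3.6 − (22.76·1.2)·1 − 30·1.5 − 30·2.8 − 215 = 0 → D_y = 371.312/3.6 = 103.142 ≈ 103.1 kN.
ΣF_y = 0: C_y + 103.142 − 22.76·1.2 − 30 − 30 = 0 → C_y = -15.83 kN.
ΣF_x = 0: no horizontal applied forces, so C_x = 0.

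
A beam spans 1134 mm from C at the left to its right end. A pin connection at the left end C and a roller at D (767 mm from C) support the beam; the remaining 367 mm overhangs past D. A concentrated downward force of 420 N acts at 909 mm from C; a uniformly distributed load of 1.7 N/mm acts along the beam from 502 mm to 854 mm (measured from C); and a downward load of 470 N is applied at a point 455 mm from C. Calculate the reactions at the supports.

Resultant of the distributed load: 1.7 × 352 = 598.4 N at 678 mm from C.
ΣM about C: D_y·767 − 420·909 − (1.7·352)·678 − 470·455 = 0 → D_y = 1001345.2/767 = 1305.53 ≈ 1306 N.
ΣF_y = 0: C_y + 1305.53 − 420 − 1.7·352 − 470 = 0 → C_y = 182.9 N.
ΣF_x = 0: no horizontal applied forces, so C_x = 0.

C_x = 0, C_y = 182.9 N, D_y = 1306 N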